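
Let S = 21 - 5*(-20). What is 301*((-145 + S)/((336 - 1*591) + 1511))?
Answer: -903/157 ≈ -5.7516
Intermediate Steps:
S = 121 (S = 21 + 100 = 121)
301*((-145 + S)/((336 - 1*591) + 1511)) = 301*((-145 + 121)/((336 - 1*591) + 1511)) = 301*(-24/((336 - 591) + 1511)) = 301*(-24/(-255 + 1511)) = 301*(-24/1256) = 301*(-24*1/1256) = 301*(-3/157) = -903/157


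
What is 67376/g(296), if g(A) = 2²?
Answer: 16844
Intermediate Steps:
g(A) = 4
67376/g(296) = 67376/4 = 67376*(¼) = 16844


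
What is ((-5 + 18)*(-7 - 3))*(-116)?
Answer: 15080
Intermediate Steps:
((-5 + 18)*(-7 - 3))*(-116) = (13*(-10))*(-116) = -130*(-116) = 15080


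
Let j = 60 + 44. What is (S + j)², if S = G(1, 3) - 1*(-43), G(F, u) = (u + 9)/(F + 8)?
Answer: 198025/9 ≈ 22003.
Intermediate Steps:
G(F, u) = (9 + u)/(8 + F)
S = 133/3 (S = (9 + 3)/(8 + 1) - 1*(-43) = 12/9 + 43 = (⅑)*12 + 43 = 4/3 + 43 = 133/3 ≈ 44.333)
j = 104
(S + j)² = (133/3 + 104)² = (445/3)² = 198025/9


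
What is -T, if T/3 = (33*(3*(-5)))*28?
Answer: 41580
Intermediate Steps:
T = -41580 (T = 3*((33*(3*(-5)))*28) = 3*((33*(-15))*28) = 3*(-495*28) = 3*(-13860) = -41580)
-T = -1*(-41580) = 41580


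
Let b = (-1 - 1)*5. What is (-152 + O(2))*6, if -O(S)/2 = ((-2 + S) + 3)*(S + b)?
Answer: -624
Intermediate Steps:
b = -10 (b = -2*5 = -10)
O(S) = -2*(1 + S)*(-10 + S) (O(S) = -2*((-2 + S) + 3)*(S - 10) = -2*(1 + S)*(-10 + S))
(-152 + O(2))*6 = (-152 + (20 - 2*2**2 + 18*2))*6 = (-152 + (20 - 2*4 + 36))*6 = (-152 + (20 - 8 + 36))*6 = (-152 + 48)*6 = -104*6 = -624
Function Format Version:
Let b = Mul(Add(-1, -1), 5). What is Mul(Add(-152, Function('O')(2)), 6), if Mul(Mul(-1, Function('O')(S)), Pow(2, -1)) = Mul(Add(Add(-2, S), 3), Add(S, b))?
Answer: -624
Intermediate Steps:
b = -10 (b = Mul(-2, 5) = -10)
Function('O')(S) = Mul(-2, Add(1, S), Add(-10, S)) (Function('O')(S) = Mul(-2, Mul(Add(Add(-2, S), 3), Add(S, -10))) = Mul(-2, Mul(Add(1, S), Add(-10, S))) = Mul(-2, Add(1, S), Add(-10, S)))
Mul(Add(-152, Function('O')(2)), 6) = Mul(Add(-152, Add(20, Mul(-2, Pow(2, 2)), Mul(18, 2))), 6) = Mul(Add(-152, Add(20, Mul(-2, 4), 36)), 6) = Mul(Add(-152, Add(20, -8, 36)), 6) = Mul(Add(-152, 48), 6) = Mul(-104, 6) = -624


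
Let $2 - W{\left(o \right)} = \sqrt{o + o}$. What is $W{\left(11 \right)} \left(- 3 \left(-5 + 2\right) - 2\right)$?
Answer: $14 - 7 \sqrt{22} \approx -18.833$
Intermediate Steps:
$W{\left(o \right)} = 2 - \sqrt{2} \sqrt{o}$ ($W{\left(o \right)} = 2 - \sqrt{o + o} = 2 - \sqrt{2 o} = 2 - \sqrt{2} \sqrt{o}$)
$W{\left(11 \right)} \left(- 3 \left(-5 + 2\right) - 2\right) = \left(2 - \sqrt{2} \sqrt{11}\right) \left(- 3 \left(-5 + 2\right) - 2\right) = \left(2 - \sqrt{22}\right) \left(\left(-3\right) \left(-3\right) - 2\right) = \left(2 - \sqrt{22}\right) \left(9 - 2\right) = \left(2 - \sqrt{22}\right) 7 = 14 - 7 \sqrt{22}$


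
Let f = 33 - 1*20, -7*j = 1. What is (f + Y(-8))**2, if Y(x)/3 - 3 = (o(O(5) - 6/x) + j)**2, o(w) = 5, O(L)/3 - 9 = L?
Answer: 20666116/2401 ≈ 8607.3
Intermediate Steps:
O(L) = 27 + 3*L
j = -1/7 (j = -1/7*1 = -1/7 ≈ -0.14286)
Y(x) = 3909/49 (Y(x) = 9 + 3*(5 - 1/7)**2 = 9 + 3*(34/7)**2 = 9 + 3*(1156/49) = 9 + 3468/49 = 3909/49)
f = 13 (f = 33 - 20 = 13)
(f + Y(-8))**2 = (13 + 3909/49)**2 = (4546/49)**2 = 20666116/2401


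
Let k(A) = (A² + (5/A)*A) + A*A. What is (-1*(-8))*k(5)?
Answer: 440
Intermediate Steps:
k(A) = 5 + 2*A² (k(A) = (A² + 5) + A² = (5 + A²) + A² = 5 + 2*A²)
(-1*(-8))*k(5) = (-1*(-8))*(5 + 2*5²) = 8*(5 + 2*25) = 8*(5 + 50) = 8*55 = 440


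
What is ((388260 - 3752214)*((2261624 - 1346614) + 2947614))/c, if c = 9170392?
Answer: -147655561992/104209 ≈ -1.4169e+6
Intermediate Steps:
((388260 - 3752214)*((2261624 - 1346614) + 2947614))/c = ((388260 - 3752214)*((2261624 - 1346614) + 2947614))/9170392 = -3363954*(915010 + 2947614)*(1/9170392) = -3363954*3862624*(1/9170392) = -12993689455296*1/9170392 = -147655561992/104209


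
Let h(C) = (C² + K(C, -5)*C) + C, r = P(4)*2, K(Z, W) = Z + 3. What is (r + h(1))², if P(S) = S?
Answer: 196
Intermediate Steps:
K(Z, W) = 3 + Z
r = 8 (r = 4*2 = 8)
h(C) = C + C² + C*(3 + C) (h(C) = (C² + (3 + C)*C) + C = (C² + C*(3 + C)) + C = C + C² + C*(3 + C))
(r + h(1))² = (8 + 2*1*(2 + 1))² = (8 + 2*1*3)² = (8 + 6)² = 14² = 196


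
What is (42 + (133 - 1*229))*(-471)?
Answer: 25434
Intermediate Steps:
(42 + (133 - 1*229))*(-471) = (42 + (133 - 229))*(-471) = (42 - 96)*(-471) = -54*(-471) = 25434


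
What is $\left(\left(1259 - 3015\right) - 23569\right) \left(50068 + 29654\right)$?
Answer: $-2018959650$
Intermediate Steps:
$\left(\left(1259 - 3015\right) - 23569\right) \left(50068 + 29654\right) = \left(-1756 - 23569\right) 79722 = \left(-25325\right) 79722 = -2018959650$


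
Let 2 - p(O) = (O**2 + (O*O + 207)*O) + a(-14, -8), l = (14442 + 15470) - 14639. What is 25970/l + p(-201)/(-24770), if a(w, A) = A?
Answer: -123401234141/378312210 ≈ -326.19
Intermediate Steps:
l = 15273 (l = 29912 - 14639 = 15273)
p(O) = 10 - O**2 - O*(207 + O**2) (p(O) = 2 - ((O**2 + (O*O + 207)*O) - 8) = 2 - ((O**2 + (O**2 + 207)*O) - 8) = 2 - ((O**2 + (207 + O**2)*O) - 8) = 2 - ((O**2 + O*(207 + O**2)) - 8) = 2 - (-8 + O**2 + O*(207 + O**2)) = 2 + (8 - O**2 - O*(207 + O**2)) = 10 - O**2 - O*(207 + O**2))
25970/l + p(-201)/(-24770) = 25970/15273 + (10 - 1*(-201)**2 - 1*(-201)**3 - 207*(-201))/(-24770) = 25970*(1/15273) + (10 - 1*40401 - 1*(-8120601) + 41607)*(-1/24770) = 25970/15273 + (10 - 40401 + 8120601 + 41607)*(-1/24770) = 25970/15273 + 8121817*(-1/24770) = 25970/15273 - 8121817/24770 = -123401234141/378312210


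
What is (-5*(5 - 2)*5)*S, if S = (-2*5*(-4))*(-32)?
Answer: 96000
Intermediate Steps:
S = -1280 (S = -10*(-4)*(-32) = 40*(-32) = -1280)
(-5*(5 - 2)*5)*S = (-5*(5 - 2)*5)*(-1280) = (-5*3*5)*(-1280) = -15*5*(-1280) = -75*(-1280) = 96000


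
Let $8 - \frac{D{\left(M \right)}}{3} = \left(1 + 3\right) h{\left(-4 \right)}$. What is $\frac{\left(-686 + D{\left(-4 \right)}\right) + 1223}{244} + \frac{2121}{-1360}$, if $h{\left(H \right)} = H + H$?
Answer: $\frac{93999}{82960} \approx 1.1331$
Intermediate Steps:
$h{\left(H \right)} = 2 H$
$D{\left(M \right)} = 120$ ($D{\left(M \right)} = 24 - 3 \left(1 + 3\right) 2 \left(-4\right) = 24 - 3 \cdot 4 \left(-8\right) = 24 - -96 = 24 + 96 = 120$)
$\frac{\left(-686 + D{\left(-4 \right)}\right) + 1223}{244} + \frac{2121}{-1360} = \frac{\left(-686 + 120\right) + 1223}{244} + \frac{2121}{-1360} = \left(-566 + 1223\right) \frac{1}{244} + 2121 \left(- \frac{1}{1360}\right) = 657 \cdot \frac{1}{244} - \frac{2121}{1360} = \frac{657}{244} - \frac{2121}{1360} = \frac{93999}{82960}$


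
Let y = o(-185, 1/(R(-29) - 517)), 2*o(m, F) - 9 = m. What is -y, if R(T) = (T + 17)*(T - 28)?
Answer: 88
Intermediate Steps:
R(T) = (-28 + T)*(17 + T) (R(T) = (17 + T)*(-28 + T) = (-28 + T)*(17 + T))
o(m, F) = 9/2 + m/2
y = -88 (y = 9/2 + (1/2)*(-185) = 9/2 - 185/2 = -88)
-y = -1*(-88) = 88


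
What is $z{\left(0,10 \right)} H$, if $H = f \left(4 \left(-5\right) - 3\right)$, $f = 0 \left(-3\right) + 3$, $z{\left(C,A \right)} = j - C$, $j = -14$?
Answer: $966$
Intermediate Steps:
$z{\left(C,A \right)} = -14 - C$
$f = 3$ ($f = 0 + 3 = 3$)
$H = -69$ ($H = 3 \left(4 \left(-5\right) - 3\right) = 3 \left(-20 - 3\right) = 3 \left(-23\right) = -69$)
$z{\left(0,10 \right)} H = \left(-14 - 0\right) \left(-69\right) = \left(-14 + 0\right) \left(-69\right) = \left(-14\right) \left(-69\right) = 966$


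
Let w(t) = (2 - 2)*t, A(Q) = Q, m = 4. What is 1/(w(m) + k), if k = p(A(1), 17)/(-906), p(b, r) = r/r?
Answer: -906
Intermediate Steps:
p(b, r) = 1
w(t) = 0 (w(t) = 0*t = 0)
k = -1/906 (k = 1/(-906) = 1*(-1/906) = -1/906 ≈ -0.0011038)
1/(w(m) + k) = 1/(0 - 1/906) = 1/(-1/906) = -906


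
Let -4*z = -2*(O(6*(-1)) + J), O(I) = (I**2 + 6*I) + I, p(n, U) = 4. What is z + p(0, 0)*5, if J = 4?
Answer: 19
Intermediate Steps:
O(I) = I**2 + 7*I
z = -1 (z = -(-1)*((6*(-1))*(7 + 6*(-1)) + 4)/2 = -(-1)*(-6*(7 - 6) + 4)/2 = -(-1)*(-6*1 + 4)/2 = -(-1)*(-6 + 4)/2 = -(-1)*(-2)/2 = -1/4*4 = -1)
z + p(0, 0)*5 = -1 + 4*5 = -1 + 20 = 19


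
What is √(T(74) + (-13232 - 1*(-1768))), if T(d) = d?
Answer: I*√11390 ≈ 106.72*I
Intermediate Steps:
√(T(74) + (-13232 - 1*(-1768))) = √(74 + (-13232 - 1*(-1768))) = √(74 + (-13232 + 1768)) = √(74 - 11464) = √(-11390) = I*√11390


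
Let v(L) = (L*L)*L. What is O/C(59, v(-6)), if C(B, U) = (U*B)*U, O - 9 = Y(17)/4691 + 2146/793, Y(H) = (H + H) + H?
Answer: 10896749/2559989257488 ≈ 4.2566e-6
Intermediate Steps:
v(L) = L³ (v(L) = L²*L = L³)
Y(H) = 3*H (Y(H) = 2*H + H = 3*H)
O = 43586996/3719963 (O = 9 + ((3*17)/4691 + 2146/793) = 9 + (51*(1/4691) + 2146*(1/793)) = 9 + (51/4691 + 2146/793) = 9 + 10107329/3719963 = 43586996/3719963 ≈ 11.717)
C(B, U) = B*U² (C(B, U) = (B*U)*U = B*U²)
O/C(59, v(-6)) = 43586996/(3719963*((59*((-6)³)²))) = 43586996/(3719963*((59*(-216)²))) = 43586996/(3719963*((59*46656))) = (43586996/3719963)/2752704 = (43586996/3719963)*(1/2752704) = 10896749/2559989257488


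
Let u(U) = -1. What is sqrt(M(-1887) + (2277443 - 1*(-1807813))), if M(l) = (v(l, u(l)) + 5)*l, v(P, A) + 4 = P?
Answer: sqrt(7644138) ≈ 2764.8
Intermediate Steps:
v(P, A) = -4 + P
M(l) = l*(1 + l) (M(l) = ((-4 + l) + 5)*l = (1 + l)*l = l*(1 + l))
sqrt(M(-1887) + (2277443 - 1*(-1807813))) = sqrt(-1887*(1 - 1887) + (2277443 - 1*(-1807813))) = sqrt(-1887*(-1886) + (2277443 + 1807813)) = sqrt(3558882 + 4085256) = sqrt(7644138)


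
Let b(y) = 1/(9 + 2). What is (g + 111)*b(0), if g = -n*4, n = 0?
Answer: 111/11 ≈ 10.091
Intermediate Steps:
g = 0 (g = -1*0*4 = 0*4 = 0)
b(y) = 1/11
(g + 111)*b(0) = (0 + 111)*(1/11) = 111*(1/11) = 111/11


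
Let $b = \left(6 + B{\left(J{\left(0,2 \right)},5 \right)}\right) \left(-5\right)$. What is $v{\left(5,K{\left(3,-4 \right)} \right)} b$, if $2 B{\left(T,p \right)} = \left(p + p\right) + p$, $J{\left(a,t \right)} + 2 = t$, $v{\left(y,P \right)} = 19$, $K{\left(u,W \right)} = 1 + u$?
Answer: $- \frac{2565}{2} \approx -1282.5$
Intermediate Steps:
$J{\left(a,t \right)} = -2 + t$
$B{\left(T,p \right)} = \frac{3 p}{2}$ ($B{\left(T,p \right)} = \frac{\left(p + p\right) + p}{2} = \frac{2 p + p}{2} = \frac{3 p}{2}$)
$b = - \frac{135}{2}$ ($b = \left(6 + \frac{3}{2} \cdot 5\right) \left(-5\right) = \left(6 + \frac{15}{2}\right) \left(-5\right) = \frac{27}{2} \left(-5\right) = - \frac{135}{2} \approx -67.5$)
$v{\left(5,K{\left(3,-4 \right)} \right)} b = 19 \left(- \frac{135}{2}\right) = - \frac{2565}{2}$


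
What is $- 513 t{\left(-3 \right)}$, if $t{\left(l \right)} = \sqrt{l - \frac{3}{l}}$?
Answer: $- 513 i \sqrt{2} \approx - 725.49 i$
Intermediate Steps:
$- 513 t{\left(-3 \right)} = - 513 \sqrt{-3 - \frac{3}{-3}} = - 513 \sqrt{-3 - -1} = - 513 \sqrt{-3 + 1} = - 513 \sqrt{-2} = - 513 i \sqrt{2}$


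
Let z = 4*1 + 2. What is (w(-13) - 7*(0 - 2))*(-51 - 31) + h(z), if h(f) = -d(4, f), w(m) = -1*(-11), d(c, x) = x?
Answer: -2056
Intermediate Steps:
w(m) = 11
z = 6 (z = 4 + 2 = 6)
h(f) = -f
(w(-13) - 7*(0 - 2))*(-51 - 31) + h(z) = (11 - 7*(0 - 2))*(-51 - 31) - 1*6 = (11 - 7*(-2))*(-82) - 6 = (11 + 14)*(-82) - 6 = 25*(-82) - 6 = -2050 - 6 = -2056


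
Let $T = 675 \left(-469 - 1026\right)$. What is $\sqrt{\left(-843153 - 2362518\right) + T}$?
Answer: $2 i \sqrt{1053699} \approx 2053.0 i$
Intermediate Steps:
$T = -1009125$ ($T = 675 \left(-1495\right) = -1009125$)
$\sqrt{\left(-843153 - 2362518\right) + T} = \sqrt{\left(-843153 - 2362518\right) - 1009125} = \sqrt{-3205671 - 1009125} = \sqrt{-4214796} = 2 i \sqrt{1053699}$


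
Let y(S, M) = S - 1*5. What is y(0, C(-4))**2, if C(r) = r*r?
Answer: 25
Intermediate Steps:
C(r) = r**2
y(S, M) = -5 + S (y(S, M) = S - 5 = -5 + S)
y(0, C(-4))**2 = (-5 + 0)**2 = (-5)**2 = 25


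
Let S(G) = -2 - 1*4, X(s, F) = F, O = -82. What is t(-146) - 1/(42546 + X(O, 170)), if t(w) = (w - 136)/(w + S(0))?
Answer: 376430/202901 ≈ 1.8552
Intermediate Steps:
S(G) = -6 (S(G) = -2 - 4 = -6)
t(w) = (-136 + w)/(-6 + w) (t(w) = (w - 136)/(w - 6) = (-136 + w)/(-6 + w))
t(-146) - 1/(42546 + X(O, 170)) = (-136 - 146)/(-6 - 146) - 1/(42546 + 170) = -282/(-152) - 1/42716 = -1/152*(-282) - 1*1/42716 = 141/76 - 1/42716 = 376430/202901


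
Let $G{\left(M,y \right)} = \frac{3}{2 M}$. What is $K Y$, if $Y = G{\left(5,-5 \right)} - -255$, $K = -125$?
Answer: $- \frac{63825}{2} \approx -31913.0$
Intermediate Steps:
$G{\left(M,y \right)} = \frac{3}{2 M}$ ($G{\left(M,y \right)} = 3 \frac{1}{2 M} = \frac{3}{2 M}$)
$Y = \frac{2553}{10}$ ($Y = \frac{3}{2 \cdot 5} - -255 = \frac{3}{2} \cdot \frac{1}{5} + 255 = \frac{3}{10} + 255 = \frac{2553}{10} \approx 255.3$)
$K Y = \left(-125\right) \frac{2553}{10} = - \frac{63825}{2}$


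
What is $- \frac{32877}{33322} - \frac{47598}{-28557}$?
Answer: $\frac{215730689}{317192118} \approx 0.68013$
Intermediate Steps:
$- \frac{32877}{33322} - \frac{47598}{-28557} = \left(-32877\right) \frac{1}{33322} - - \frac{15866}{9519} = - \frac{32877}{33322} + \frac{15866}{9519} = \frac{215730689}{317192118}$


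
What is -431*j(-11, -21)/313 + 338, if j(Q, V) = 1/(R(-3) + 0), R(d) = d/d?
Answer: 105363/313 ≈ 336.62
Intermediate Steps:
R(d) = 1
j(Q, V) = 1 (j(Q, V) = 1/(1 + 0) = 1/1 = 1)
-431*j(-11, -21)/313 + 338 = -431/313 + 338 = 105363/313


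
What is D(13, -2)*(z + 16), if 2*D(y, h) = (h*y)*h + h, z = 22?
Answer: 950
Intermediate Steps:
D(y, h) = h/2 + y*h²/2 (D(y, h) = ((h*y)*h + h)/2 = (y*h² + h)/2 = (h + y*h²)/2 = h/2 + y*h²/2)
D(13, -2)*(z + 16) = ((½)*(-2)*(1 - 2*13))*(22 + 16) = ((½)*(-2)*(1 - 26))*38 = ((½)*(-2)*(-25))*38 = 25*38 = 950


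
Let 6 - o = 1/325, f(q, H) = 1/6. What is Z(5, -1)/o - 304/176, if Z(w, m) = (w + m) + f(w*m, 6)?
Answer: -132811/128634 ≈ -1.0325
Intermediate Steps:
f(q, H) = ⅙
o = 1949/325 (o = 6 - 1/325 = 1949/325 ≈ 5.9969)
Z(w, m) = ⅙ + m + w (Z(w, m) = (w + m) + ⅙ = (m + w) + ⅙ = ⅙ + m + w)
Z(5, -1)/o - 304/176 = (⅙ - 1 + 5)/(1949/325) - 304/176 = (25/6)*(325/1949) - 304*1/176 = 8125/11694 - 19/11 = -132811/128634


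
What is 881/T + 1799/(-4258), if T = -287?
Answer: -4267611/1222046 ≈ -3.4922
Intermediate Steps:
881/T + 1799/(-4258) = 881/(-287) + 1799/(-4258) = 881*(-1/287) + 1799*(-1/4258) = -881/287 - 1799/4258 = -4267611/1222046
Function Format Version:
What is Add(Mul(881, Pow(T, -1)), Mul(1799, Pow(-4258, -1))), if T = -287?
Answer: Rational(-4267611, 1222046) ≈ -3.4922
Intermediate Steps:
Add(Mul(881, Pow(T, -1)), Mul(1799, Pow(-4258, -1))) = Add(Mul(881, Pow(-287, -1)), Mul(1799, Pow(-4258, -1))) = Add(Mul(881, Rational(-1, 287)), Mul(1799, Rational(-1, 4258))) = Add(Rational(-881, 287), Rational(-1799, 4258)) = Rational(-4267611, 1222046)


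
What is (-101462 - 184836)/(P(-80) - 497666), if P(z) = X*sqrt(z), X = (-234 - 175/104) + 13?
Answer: 96317007596368/167428580244261 - 172389759932*I*sqrt(5)/167428580244261 ≈ 0.57527 - 0.0023023*I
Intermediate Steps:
X = -23159/104 (X = (-234 - 175*1/104) + 13 = (-234 - 175/104) + 13 = -24511/104 + 13 = -23159/104 ≈ -222.68)
P(z) = -23159*sqrt(z)/104
(-101462 - 184836)/(P(-80) - 497666) = (-101462 - 184836)/(-23159*I*sqrt(5)/26 - 497666) = -286298/(-23159*I*sqrt(5)/26 - 497666) = -286298/(-497666 - 23159*I*sqrt(5)/26)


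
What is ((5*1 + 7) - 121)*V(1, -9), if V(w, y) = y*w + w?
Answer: 872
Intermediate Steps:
V(w, y) = w + w*y (V(w, y) = w*y + w = w + w*y)
((5*1 + 7) - 121)*V(1, -9) = ((5*1 + 7) - 121)*(1*(1 - 9)) = ((5 + 7) - 121)*(1*(-8)) = (12 - 121)*(-8) = -109*(-8) = 872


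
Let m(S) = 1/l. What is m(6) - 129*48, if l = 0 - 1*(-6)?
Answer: -37151/6 ≈ -6191.8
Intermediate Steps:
l = 6 (l = 0 + 6 = 6)
m(S) = 1/6
m(6) - 129*48 = 1/6 - 129*48 = 1/6 - 6192 = -37151/6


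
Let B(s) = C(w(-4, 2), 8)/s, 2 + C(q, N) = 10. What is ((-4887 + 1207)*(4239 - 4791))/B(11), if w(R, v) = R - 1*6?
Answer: 2793120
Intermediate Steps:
w(R, v) = -6 + R (w(R, v) = R - 6 = -6 + R)
C(q, N) = 8 (C(q, N) = -2 + 10 = 8)
B(s) = 8/s
((-4887 + 1207)*(4239 - 4791))/B(11) = ((-4887 + 1207)*(4239 - 4791))/((8/11)) = (-3680*(-552))/((8*(1/11))) = 2031360/(8/11) = 2031360*(11/8) = 2793120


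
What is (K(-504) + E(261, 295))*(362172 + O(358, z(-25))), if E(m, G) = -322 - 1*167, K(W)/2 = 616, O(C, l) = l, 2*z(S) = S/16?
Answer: 8610982897/32 ≈ 2.6909e+8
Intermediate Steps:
z(S) = S/32 (z(S) = (S/16)/2 = S/32)
K(W) = 1232 (K(W) = 2*616 = 1232)
E(m, G) = -489 (E(m, G) = -322 - 167 = -489)
(K(-504) + E(261, 295))*(362172 + O(358, z(-25))) = (1232 - 489)*(362172 + (1/32)*(-25)) = 743*(362172 - 25/32) = 743*(11589479/32) = 8610982897/32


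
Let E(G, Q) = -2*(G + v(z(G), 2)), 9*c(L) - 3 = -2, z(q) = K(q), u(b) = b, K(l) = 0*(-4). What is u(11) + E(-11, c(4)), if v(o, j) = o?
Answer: 33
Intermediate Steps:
K(l) = 0
z(q) = 0
c(L) = ⅑ (c(L) = ⅓ + (⅑)*(-2) = ⅓ - 2/9 = ⅑)
E(G, Q) = -2*G (E(G, Q) = -2*(G + 0) = -2*G)
u(11) + E(-11, c(4)) = 11 - 2*(-11) = 11 + 22 = 33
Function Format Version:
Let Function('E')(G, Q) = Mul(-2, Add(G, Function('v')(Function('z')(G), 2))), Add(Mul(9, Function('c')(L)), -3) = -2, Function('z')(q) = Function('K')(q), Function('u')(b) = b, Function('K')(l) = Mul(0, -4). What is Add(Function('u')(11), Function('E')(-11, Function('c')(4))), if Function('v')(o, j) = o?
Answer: 33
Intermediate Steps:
Function('K')(l) = 0
Function('z')(q) = 0
Function('c')(L) = Rational(1, 9) (Function('c')(L) = Add(Rational(1, 3), Mul(Rational(1, 9), -2)) = Add(Rational(1, 3), Rational(-2, 9)) = Rational(1, 9))
Function('E')(G, Q) = Mul(-2, G) (Function('E')(G, Q) = Mul(-2, Add(G, 0)) = Mul(-2, G))
Add(Function('u')(11), Function('E')(-11, Function('c')(4))) = Add(11, Mul(-2, -11)) = Add(11, 22) = 33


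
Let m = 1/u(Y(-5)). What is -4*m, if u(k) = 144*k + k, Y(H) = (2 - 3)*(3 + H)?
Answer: -2/145 ≈ -0.013793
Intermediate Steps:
Y(H) = -3 - H (Y(H) = -(3 + H) = -3 - H)
u(k) = 145*k
m = 1/290 (m = 1/(145*(-3 - 1*(-5))) = 1/(145*(-3 + 5)) = 1/(145*2) = 1/290 ≈ 0.0034483)
-4*m = -4*1/290 = -2/145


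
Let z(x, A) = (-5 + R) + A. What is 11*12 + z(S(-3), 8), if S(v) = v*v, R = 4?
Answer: 139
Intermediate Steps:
S(v) = v²
z(x, A) = -1 + A (z(x, A) = (-5 + 4) + A = -1 + A)
11*12 + z(S(-3), 8) = 11*12 + (-1 + 8) = 132 + 7 = 139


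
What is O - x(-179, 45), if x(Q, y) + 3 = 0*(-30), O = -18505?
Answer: -18502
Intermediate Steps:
x(Q, y) = -3 (x(Q, y) = -3 + 0*(-30) = -3 + 0 = -3)
O - x(-179, 45) = -18505 - 1*(-3) = -18505 + 3 = -18502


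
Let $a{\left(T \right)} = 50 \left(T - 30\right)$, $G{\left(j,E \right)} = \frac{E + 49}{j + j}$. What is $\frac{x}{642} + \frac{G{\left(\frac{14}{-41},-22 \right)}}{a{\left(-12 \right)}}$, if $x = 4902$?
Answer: $\frac{16052683}{2097200} \approx 7.6543$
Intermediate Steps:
$G{\left(j,E \right)} = \frac{49 + E}{2 j}$
$a{\left(T \right)} = -1500 + 50 T$ ($a{\left(T \right)} = 50 \left(-30 + T\right) = -1500 + 50 T$)
$\frac{x}{642} + \frac{G{\left(\frac{14}{-41},-22 \right)}}{a{\left(-12 \right)}} = \frac{4902}{642} + \frac{\frac{1}{2} \frac{1}{14 \frac{1}{-41}} \left(49 - 22\right)}{-1500 + 50 \left(-12\right)} = 4902 \cdot \frac{1}{642} + \frac{\frac{1}{2} \frac{1}{14 \left(- \frac{1}{41}\right)} 27}{-1500 - 600} = \frac{817}{107} + \frac{\frac{1}{2} \frac{1}{- \frac{14}{41}} \cdot 27}{-2100} = \frac{817}{107} + \frac{1}{2} \left(- \frac{41}{14}\right) 27 \left(- \frac{1}{2100}\right) = \frac{817}{107} - - \frac{369}{19600} = \frac{817}{107} + \frac{369}{19600} = \frac{16052683}{2097200}$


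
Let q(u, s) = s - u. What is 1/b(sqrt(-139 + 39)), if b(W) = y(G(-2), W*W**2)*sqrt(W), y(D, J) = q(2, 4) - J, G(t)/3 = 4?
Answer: (-1)**(3/4)*sqrt(10)*(-1 + 500*I)/5000020 ≈ -0.00022316 - 0.00022405*I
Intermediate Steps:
G(t) = 12 (G(t) = 3*4 = 12)
y(D, J) = 2 - J (y(D, J) = (4 - 1*2) - J = (4 - 2) - J = 2 - J)
b(W) = sqrt(W)*(2 - W**3) (b(W) = (2 - W*W**2)*sqrt(W) = (2 - W**3)*sqrt(W) = sqrt(W)*(2 - W**3))
1/b(sqrt(-139 + 39)) = 1/(sqrt(sqrt(-139 + 39))*(2 - (sqrt(-139 + 39))**3)) = 1/(sqrt(sqrt(-100))*(2 - (sqrt(-100))**3)) = 1/(sqrt(10*I)*(2 - (10*I)**3)) = 1/((sqrt(10)*sqrt(I))*(2 - (-1000)*I)) = 1/((sqrt(10)*sqrt(I))*(2 + 1000*I)) = 1/(sqrt(10)*sqrt(I)*(2 + 1000*I)) = -sqrt(10)*I**(3/2)*(2 - 1000*I)/10000040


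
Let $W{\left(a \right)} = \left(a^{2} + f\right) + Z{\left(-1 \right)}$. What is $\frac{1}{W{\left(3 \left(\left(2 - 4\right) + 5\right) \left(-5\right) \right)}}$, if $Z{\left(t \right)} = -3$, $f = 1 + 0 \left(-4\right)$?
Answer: $\frac{1}{2023} \approx 0.00049432$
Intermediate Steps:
$f = 1$ ($f = 1 + 0 = 1$)
$W{\left(a \right)} = -2 + a^{2}$ ($W{\left(a \right)} = \left(a^{2} + 1\right) - 3 = \left(1 + a^{2}\right) - 3 = -2 + a^{2}$)
$\frac{1}{W{\left(3 \left(\left(2 - 4\right) + 5\right) \left(-5\right) \right)}} = \frac{1}{-2 + \left(3 \left(\left(2 - 4\right) + 5\right) \left(-5\right)\right)^{2}} = \frac{1}{-2 + \left(3 \left(-2 + 5\right) \left(-5\right)\right)^{2}} = \frac{1}{-2 + \left(3 \cdot 3 \left(-5\right)\right)^{2}} = \frac{1}{-2 + \left(9 \left(-5\right)\right)^{2}} = \frac{1}{-2 + \left(-45\right)^{2}} = \frac{1}{-2 + 2025} = \frac{1}{2023}$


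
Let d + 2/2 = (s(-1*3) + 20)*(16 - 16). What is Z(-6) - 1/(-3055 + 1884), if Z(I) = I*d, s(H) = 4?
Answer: 7027/1171 ≈ 6.0009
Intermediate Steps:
d = -1 (d = -1 + (4 + 20)*(16 - 16) = -1 + 24*0 = -1 + 0 = -1)
Z(I) = -I (Z(I) = I*(-1) = -I)
Z(-6) - 1/(-3055 + 1884) = -1*(-6) - 1/(-3055 + 1884) = 6 - 1/(-1171) = 6 - 1*(-1/1171) = 6 + 1/1171 = 7027/1171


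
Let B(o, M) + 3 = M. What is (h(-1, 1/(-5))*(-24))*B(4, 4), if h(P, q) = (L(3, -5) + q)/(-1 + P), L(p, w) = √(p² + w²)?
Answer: -12/5 + 12*√34 ≈ 67.571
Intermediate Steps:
B(o, M) = -3 + M
h(P, q) = (q + √34)/(-1 + P) (h(P, q) = (√(3² + (-5)²) + q)/(-1 + P) = (√(9 + 25) + q)/(-1 + P) = (√34 + q)/(-1 + P) = (q + √34)/(-1 + P))
(h(-1, 1/(-5))*(-24))*B(4, 4) = (((1/(-5) + √34)/(-1 - 1))*(-24))*(-3 + 4) = (((-⅕ + √34)/(-2))*(-24))*1 = (-(-⅕ + √34)/2*(-24))*1 = ((⅒ - √34/2)*(-24))*1 = (-12/5 + 12*√34)*1 = -12/5 + 12*√34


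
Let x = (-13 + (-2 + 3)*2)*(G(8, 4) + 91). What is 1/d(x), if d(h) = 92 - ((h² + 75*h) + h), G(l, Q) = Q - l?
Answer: -1/843025 ≈ -1.1862e-6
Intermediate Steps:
x = -957 (x = (-13 + (-2 + 3)*2)*((4 - 1*8) + 91) = (-13 + 1*2)*((4 - 8) + 91) = (-13 + 2)*(-4 + 91) = -11*87 = -957)
d(h) = 92 - h² - 76*h (d(h) = 92 - (h² + 76*h) = 92 + (-h² - 76*h) = 92 - h² - 76*h)
1/d(x) = 1/(92 - 1*(-957)² - 76*(-957)) = 1/(92 - 1*915849 + 72732) = 1/(92 - 915849 + 72732) = 1/(-843025) = -1/843025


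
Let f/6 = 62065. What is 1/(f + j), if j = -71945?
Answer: 1/300445 ≈ 3.3284e-6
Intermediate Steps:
f = 372390 (f = 6*62065 = 372390)
1/(f + j) = 1/(372390 - 71945) = 1/300445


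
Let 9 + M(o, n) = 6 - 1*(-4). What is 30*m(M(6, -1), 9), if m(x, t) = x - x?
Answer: 0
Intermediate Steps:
M(o, n) = 1 (M(o, n) = -9 + (6 - 1*(-4)) = -9 + (6 + 4) = -9 + 10 = 1)
m(x, t) = 0
30*m(M(6, -1), 9) = 30*0 = 0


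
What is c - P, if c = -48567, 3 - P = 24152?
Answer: -24418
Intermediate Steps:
P = -24149 (P = 3 - 1*24152 = 3 - 24152 = -24149)
c - P = -48567 - 1*(-24149) = -48567 + 24149 = -24418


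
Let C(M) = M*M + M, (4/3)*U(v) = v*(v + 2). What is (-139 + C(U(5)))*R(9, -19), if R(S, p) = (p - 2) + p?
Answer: -46105/2 ≈ -23053.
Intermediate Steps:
R(S, p) = -2 + 2*p (R(S, p) = (-2 + p) + p = -2 + 2*p)
U(v) = 3*v*(2 + v)/4 (U(v) = 3*(v*(v + 2))/4 = 3*(v*(2 + v))/4 = 3*v*(2 + v)/4)
C(M) = M + M**2 (C(M) = M**2 + M = M + M**2)
(-139 + C(U(5)))*R(9, -19) = (-139 + ((3/4)*5*(2 + 5))*(1 + (3/4)*5*(2 + 5)))*(-2 + 2*(-19)) = (-139 + ((3/4)*5*7)*(1 + (3/4)*5*7))*(-2 - 38) = (-139 + 105*(1 + 105/4)/4)*(-40) = (-139 + (105/4)*(109/4))*(-40) = (-139 + 11445/16)*(-40) = (9221/16)*(-40) = -46105/2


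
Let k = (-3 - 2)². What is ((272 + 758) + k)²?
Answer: 1113025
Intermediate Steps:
k = 25 (k = (-5)² = 25)
((272 + 758) + k)² = ((272 + 758) + 25)² = (1030 + 25)² = 1055² = 1113025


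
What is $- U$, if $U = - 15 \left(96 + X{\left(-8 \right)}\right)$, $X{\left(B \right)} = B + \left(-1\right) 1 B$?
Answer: $1440$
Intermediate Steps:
$X{\left(B \right)} = 0$ ($X{\left(B \right)} = B - B = 0$)
$U = -1440$ ($U = - 15 \left(96 + 0\right) = \left(-15\right) 96 = -1440$)
$- U = \left(-1\right) \left(-1440\right) = 1440$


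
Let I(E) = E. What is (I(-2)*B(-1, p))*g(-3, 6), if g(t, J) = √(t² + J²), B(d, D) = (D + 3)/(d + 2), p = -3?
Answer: 0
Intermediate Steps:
B(d, D) = (3 + D)/(2 + d)
g(t, J) = √(J² + t²)
(I(-2)*B(-1, p))*g(-3, 6) = (-2*(3 - 3)/(2 - 1))*√(6² + (-3)²) = (-2*0/1)*√(36 + 9) = (-2*0)*√45 = (-2*0)*(3*√5) = 0*(3*√5) = 0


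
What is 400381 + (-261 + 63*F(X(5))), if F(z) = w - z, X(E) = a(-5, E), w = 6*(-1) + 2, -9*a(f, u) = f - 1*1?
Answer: 399826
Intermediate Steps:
a(f, u) = ⅑ - f/9 (a(f, u) = -(f - 1*1)/9 = -(f - 1)/9 = -(-1 + f)/9 = ⅑ - f/9)
w = -4 (w = -6 + 2 = -4)
X(E) = ⅔ (X(E) = ⅑ - ⅑*(-5) = ⅑ + 5/9 = ⅔)
F(z) = -4 - z
400381 + (-261 + 63*F(X(5))) = 400381 + (-261 + 63*(-4 - 1*⅔)) = 400381 + (-261 + 63*(-4 - ⅔)) = 400381 + (-261 + 63*(-14/3)) = 400381 + (-261 - 294) = 400381 - 555 = 399826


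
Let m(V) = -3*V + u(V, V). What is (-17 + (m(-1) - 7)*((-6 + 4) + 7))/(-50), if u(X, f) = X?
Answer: 21/25 ≈ 0.84000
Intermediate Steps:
m(V) = -2*V (m(V) = -3*V + V = -2*V)
(-17 + (m(-1) - 7)*((-6 + 4) + 7))/(-50) = (-17 + (-2*(-1) - 7)*((-6 + 4) + 7))/(-50) = -(-17 + (2 - 7)*(-2 + 7))/50 = -(-17 - 5*5)/50 = -(-17 - 25)/50 = -1/50*(-42) = 21/25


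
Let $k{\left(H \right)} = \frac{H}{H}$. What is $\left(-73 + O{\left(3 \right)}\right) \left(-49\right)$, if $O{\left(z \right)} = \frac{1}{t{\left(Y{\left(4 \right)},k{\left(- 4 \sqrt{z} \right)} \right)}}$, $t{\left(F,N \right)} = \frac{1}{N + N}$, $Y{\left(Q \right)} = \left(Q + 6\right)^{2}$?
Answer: $3479$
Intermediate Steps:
$Y{\left(Q \right)} = \left(6 + Q\right)^{2}$
$k{\left(H \right)} = 1$
$t{\left(F,N \right)} = \frac{1}{2 N}$
$O{\left(z \right)} = 2$ ($O{\left(z \right)} = \frac{1}{\frac{1}{2} \cdot 1^{-1}} = \frac{1}{\frac{1}{2} \cdot 1} = \frac{1}{\frac{1}{2}} = 2$)
$\left(-73 + O{\left(3 \right)}\right) \left(-49\right) = \left(-73 + 2\right) \left(-49\right) = \left(-71\right) \left(-49\right) = 3479$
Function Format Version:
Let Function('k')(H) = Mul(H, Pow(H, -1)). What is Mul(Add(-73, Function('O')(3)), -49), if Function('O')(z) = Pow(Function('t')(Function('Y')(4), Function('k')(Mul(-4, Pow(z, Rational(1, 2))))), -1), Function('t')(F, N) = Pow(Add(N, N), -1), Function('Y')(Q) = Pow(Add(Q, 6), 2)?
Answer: 3479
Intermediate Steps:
Function('Y')(Q) = Pow(Add(6, Q), 2)
Function('k')(H) = 1
Function('t')(F, N) = Mul(Rational(1, 2), Pow(N, -1)) (Function('t')(F, N) = Pow(Mul(2, N), -1) = Mul(Rational(1, 2), Pow(N, -1)))
Function('O')(z) = 2 (Function('O')(z) = Pow(Mul(Rational(1, 2), Pow(1, -1)), -1) = Pow(Mul(Rational(1, 2), 1), -1) = Pow(Rational(1, 2), -1) = 2)
Mul(Add(-73, Function('O')(3)), -49) = Mul(Add(-73, 2), -49) = Mul(-71, -49) = 3479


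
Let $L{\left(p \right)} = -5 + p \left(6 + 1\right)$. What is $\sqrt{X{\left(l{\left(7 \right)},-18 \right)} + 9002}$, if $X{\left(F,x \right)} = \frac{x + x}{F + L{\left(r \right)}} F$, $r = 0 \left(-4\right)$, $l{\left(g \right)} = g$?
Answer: $2 \sqrt{2219} \approx 94.213$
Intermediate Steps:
$r = 0$
$L{\left(p \right)} = -5 + 7 p$ ($L{\left(p \right)} = -5 + p 7 = -5 + 7 p$)
$X{\left(F,x \right)} = \frac{2 F x}{-5 + F}$ ($X{\left(F,x \right)} = \frac{x + x}{F + \left(-5 + 7 \cdot 0\right)} F = \frac{2 x}{F + \left(-5 + 0\right)} F = \frac{2 x}{F - 5} F = \frac{2 x}{-5 + F} F = \frac{2 F x}{-5 + F}$)
$\sqrt{X{\left(l{\left(7 \right)},-18 \right)} + 9002} = \sqrt{2 \cdot 7 \left(-18\right) \frac{1}{-5 + 7} + 9002} = \sqrt{2 \cdot 7 \left(-18\right) \frac{1}{2} + 9002} = \sqrt{-126 + 9002} = \sqrt{8876} = 2 \sqrt{2219}$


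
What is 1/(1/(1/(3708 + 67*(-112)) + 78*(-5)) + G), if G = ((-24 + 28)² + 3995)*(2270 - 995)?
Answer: 1480441/7571012281229 ≈ 1.9554e-7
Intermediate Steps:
G = 5114025 (G = (4² + 3995)*1275 = (16 + 3995)*1275 = 4011*1275 = 5114025)
1/(1/(1/(3708 + 67*(-112)) + 78*(-5)) + G) = 1/(1/(1/(3708 + 67*(-112)) + 78*(-5)) + 5114025) = 1/(1/(1/(3708 - 7504) - 390) + 5114025) = 1/(1/(1/(-3796) - 390) + 5114025) = 1/(1/(-1/3796 - 390) + 5114025) = 1/(1/(-1480441/3796) + 5114025) = 1/(-3796/1480441 + 5114025) = 1/(7571012281229/1480441) = 1480441/7571012281229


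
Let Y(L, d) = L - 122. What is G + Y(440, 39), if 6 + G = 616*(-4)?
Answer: -2152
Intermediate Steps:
Y(L, d) = -122 + L
G = -2470 (G = -6 + 616*(-4) = -6 - 2464 = -2470)
G + Y(440, 39) = -2470 + (-122 + 440) = -2470 + 318 = -2152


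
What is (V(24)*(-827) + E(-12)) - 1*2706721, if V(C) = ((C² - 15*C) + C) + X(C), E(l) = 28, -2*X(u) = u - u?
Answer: -2905173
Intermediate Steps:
X(u) = 0 (X(u) = -(u - u)/2 = -½*0 = 0)
V(C) = C² - 14*C (V(C) = ((C² - 15*C) + C) + 0 = (C² - 14*C) + 0 = C² - 14*C)
(V(24)*(-827) + E(-12)) - 1*2706721 = ((24*(-14 + 24))*(-827) + 28) - 1*2706721 = ((24*10)*(-827) + 28) - 2706721 = (240*(-827) + 28) - 2706721 = (-198480 + 28) - 2706721 = -198452 - 2706721 = -2905173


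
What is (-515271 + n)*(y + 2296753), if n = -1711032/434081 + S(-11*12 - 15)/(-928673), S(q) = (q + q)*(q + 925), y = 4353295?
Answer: -1381329196521698848266816/403119304513 ≈ -3.4266e+12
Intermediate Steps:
S(q) = 2*q*(925 + q) (S(q) = (2*q)*(925 + q) = 2*q*(925 + q))
n = -1489701005244/403119304513 (n = -1711032/434081 + (2*(-11*12 - 15)*(925 + (-11*12 - 15)))/(-928673) = -1711032*1/434081 + (2*(-132 - 15)*(925 + (-132 - 15)))*(-1/928673) = -1711032/434081 + (2*(-147)*(925 - 147))*(-1/928673) = -1711032/434081 + (2*(-147)*778)*(-1/928673) = -1711032/434081 - 228732*(-1/928673) = -1711032/434081 + 228732/928673 = -1489701005244/403119304513 ≈ -3.6954)
(-515271 + n)*(y + 2296753) = (-515271 - 1489701005244/403119304513)*(4353295 + 2296753) = -207717176856723267/403119304513*6650048 = -1381329196521698848266816/403119304513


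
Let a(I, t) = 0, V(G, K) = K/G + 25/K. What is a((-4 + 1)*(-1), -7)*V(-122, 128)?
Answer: 0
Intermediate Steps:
V(G, K) = 25/K + K/G
a((-4 + 1)*(-1), -7)*V(-122, 128) = 0*(25/128 + 128/(-122)) = 0*(25*(1/128) + 128*(-1/122)) = 0*(25/128 - 64/61) = 0*(-6667/7808) = 0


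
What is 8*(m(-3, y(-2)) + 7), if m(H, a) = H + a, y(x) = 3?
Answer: 56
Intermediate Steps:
8*(m(-3, y(-2)) + 7) = 8*((-3 + 3) + 7) = 8*(0 + 7) = 8*7 = 56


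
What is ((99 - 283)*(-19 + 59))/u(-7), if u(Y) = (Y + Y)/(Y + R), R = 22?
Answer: 55200/7 ≈ 7885.7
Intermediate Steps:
u(Y) = 2*Y/(22 + Y) (u(Y) = (Y + Y)/(Y + 22) = (2*Y)/(22 + Y) = 2*Y/(22 + Y))
((99 - 283)*(-19 + 59))/u(-7) = ((99 - 283)*(-19 + 59))/((2*(-7)/(22 - 7))) = (-184*40)/((2*(-7)/15)) = -7360/(2*(-7)*(1/15)) = -7360/(-14/15) = -7360*(-15/14) = 55200/7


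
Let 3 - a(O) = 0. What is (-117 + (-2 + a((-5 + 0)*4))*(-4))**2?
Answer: 14641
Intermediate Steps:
a(O) = 3 (a(O) = 3 - 1*0 = 3 + 0 = 3)
(-117 + (-2 + a((-5 + 0)*4))*(-4))**2 = (-117 + (-2 + 3)*(-4))**2 = (-117 + 1*(-4))**2 = (-117 - 4)**2 = (-121)**2 = 14641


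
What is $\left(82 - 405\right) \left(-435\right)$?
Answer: $140505$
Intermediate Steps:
$\left(82 - 405\right) \left(-435\right) = \left(-323\right) \left(-435\right) = 140505$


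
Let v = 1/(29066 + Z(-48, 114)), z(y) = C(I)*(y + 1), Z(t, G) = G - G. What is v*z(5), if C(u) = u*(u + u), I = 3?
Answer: 54/14533 ≈ 0.0037157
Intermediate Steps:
Z(t, G) = 0
C(u) = 2*u² (C(u) = u*(2*u) = 2*u²)
z(y) = 18 + 18*y (z(y) = (2*3²)*(y + 1) = (2*9)*(1 + y) = 18*(1 + y) = 18 + 18*y)
v = 1/29066 (v = 1/(29066 + 0) = 1/29066 ≈ 3.4404e-5)
v*z(5) = (18 + 18*5)/29066 = (18 + 90)/29066 = (1/29066)*108 = 54/14533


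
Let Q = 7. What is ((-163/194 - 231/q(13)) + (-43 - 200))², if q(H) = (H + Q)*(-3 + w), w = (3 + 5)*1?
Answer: 5700905949649/94090000 ≈ 60590.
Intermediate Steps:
w = 8 (w = 8*1 = 8)
q(H) = 35 + 5*H (q(H) = (H + 7)*(-3 + 8) = (7 + H)*5 = 35 + 5*H)
((-163/194 - 231/q(13)) + (-43 - 200))² = ((-163/194 - 231/(35 + 5*13)) + (-43 - 200))² = ((-163*1/194 - 231/(35 + 65)) - 243)² = ((-163/194 - 231/100) - 243)² = (-30557/9700 - 243)² = (-2387657/9700)² = 5700905949649/94090000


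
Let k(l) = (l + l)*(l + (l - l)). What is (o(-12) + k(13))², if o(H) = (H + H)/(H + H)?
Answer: 114921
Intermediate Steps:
k(l) = 2*l² (k(l) = (2*l)*(l + 0) = (2*l)*l = 2*l²)
o(H) = 1 (o(H) = (2*H)/((2*H)) = (2*H)*(1/(2*H)) = 1)
(o(-12) + k(13))² = (1 + 2*13²)² = (1 + 2*169)² = (1 + 338)² = 339² = 114921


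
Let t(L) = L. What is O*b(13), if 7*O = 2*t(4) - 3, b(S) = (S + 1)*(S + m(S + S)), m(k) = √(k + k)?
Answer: 130 + 20*√13 ≈ 202.11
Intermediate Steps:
m(k) = √2*√k (m(k) = √(2*k) = √2*√k)
b(S) = (1 + S)*(S + 2*√S) (b(S) = (S + 1)*(S + √2*√(S + S)) = (1 + S)*(S + √2*√(2*S)) = (1 + S)*(S + √2*(√2*√S)) = (1 + S)*(S + 2*√S))
O = 5/7 (O = (2*4 - 3)/7 = (8 - 3)/7 = (⅐)*5 = 5/7 ≈ 0.71429)
O*b(13) = 5*(13 + 13² + 2*√13 + 2*13^(3/2))/7 = 5*(13 + 169 + 2*√13 + 2*(13*√13))/7 = 5*(13 + 169 + 2*√13 + 26*√13)/7 = 5*(182 + 28*√13)/7 = 130 + 20*√13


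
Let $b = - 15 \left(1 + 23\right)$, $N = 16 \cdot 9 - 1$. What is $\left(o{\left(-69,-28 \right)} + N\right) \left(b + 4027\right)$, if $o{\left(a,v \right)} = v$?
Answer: $421705$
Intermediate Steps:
$N = 143$ ($N = 144 - 1 = 143$)
$b = -360$ ($b = \left(-15\right) 24 = -360$)
$\left(o{\left(-69,-28 \right)} + N\right) \left(b + 4027\right) = \left(-28 + 143\right) \left(-360 + 4027\right) = 115 \cdot 3667 = 421705$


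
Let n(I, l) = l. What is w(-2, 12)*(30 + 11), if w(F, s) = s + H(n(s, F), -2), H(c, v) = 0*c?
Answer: 492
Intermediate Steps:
H(c, v) = 0
w(F, s) = s (w(F, s) = s + 0 = s)
w(-2, 12)*(30 + 11) = 12*(30 + 11) = 12*41 = 492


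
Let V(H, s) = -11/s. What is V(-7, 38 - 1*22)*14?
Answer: -77/8 ≈ -9.6250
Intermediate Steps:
V(-7, 38 - 1*22)*14 = -11/(38 - 1*22)*14 = -11/(38 - 22)*14 = -11/16*14 = -77/8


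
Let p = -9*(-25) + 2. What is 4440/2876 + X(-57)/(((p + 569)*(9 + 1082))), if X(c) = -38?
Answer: 481968319/312202742 ≈ 1.5438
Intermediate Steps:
p = 227 (p = 225 + 2 = 227)
4440/2876 + X(-57)/(((p + 569)*(9 + 1082))) = 4440/2876 - 38*1/((9 + 1082)*(227 + 569)) = 4440*(1/2876) - 38/(796*1091) = 1110/719 - 38/868436 = 1110/719 - 38*1/868436 = 1110/719 - 19/434218 = 481968319/312202742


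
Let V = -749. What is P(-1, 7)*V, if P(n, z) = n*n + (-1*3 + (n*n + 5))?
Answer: -2996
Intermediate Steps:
P(n, z) = 2 + 2*n² (P(n, z) = n² + (-3 + (n² + 5)) = n² + (-3 + (5 + n²)) = n² + (2 + n²) = 2 + 2*n²)
P(-1, 7)*V = (2 + 2*(-1)²)*(-749) = (2 + 2*1)*(-749) = (2 + 2)*(-749) = 4*(-749) = -2996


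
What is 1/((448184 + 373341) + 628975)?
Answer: 1/1450500 ≈ 6.8942e-7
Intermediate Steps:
1/((448184 + 373341) + 628975) = 1/(821525 + 628975) = 1/1450500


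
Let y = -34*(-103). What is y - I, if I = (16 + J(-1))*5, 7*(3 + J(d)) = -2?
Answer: 24069/7 ≈ 3438.4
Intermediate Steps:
J(d) = -23/7 (J(d) = -3 + (1/7)*(-2) = -3 - 2/7 = -23/7)
y = 3502
I = 445/7 (I = (16 - 23/7)*5 = (89/7)*5 = 445/7 ≈ 63.571)
y - I = 3502 - 1*445/7 = 3502 - 445/7 = 24069/7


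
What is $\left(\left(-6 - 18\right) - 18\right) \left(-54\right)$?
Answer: $2268$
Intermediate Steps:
$\left(\left(-6 - 18\right) - 18\right) \left(-54\right) = \left(-24 - 18\right) \left(-54\right) = \left(-42\right) \left(-54\right) = 2268$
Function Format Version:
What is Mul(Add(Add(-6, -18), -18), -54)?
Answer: 2268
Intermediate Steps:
Mul(Add(Add(-6, -18), -18), -54) = Mul(Add(-24, -18), -54) = Mul(-42, -54) = 2268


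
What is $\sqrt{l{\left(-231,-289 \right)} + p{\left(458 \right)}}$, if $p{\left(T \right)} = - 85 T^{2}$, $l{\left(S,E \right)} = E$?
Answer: $i \sqrt{17830229} \approx 4222.6 i$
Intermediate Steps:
$\sqrt{l{\left(-231,-289 \right)} + p{\left(458 \right)}} = \sqrt{-289 - 85 \cdot 458^{2}} = \sqrt{-289 - 17829940} = \sqrt{-17830229} = i \sqrt{17830229}$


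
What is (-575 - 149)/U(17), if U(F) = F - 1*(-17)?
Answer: -362/17 ≈ -21.294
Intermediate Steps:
U(F) = 17 + F (U(F) = F + 17 = 17 + F)
(-575 - 149)/U(17) = (-575 - 149)/(17 + 17) = -724/34 = (1/34)*(-724) = -362/17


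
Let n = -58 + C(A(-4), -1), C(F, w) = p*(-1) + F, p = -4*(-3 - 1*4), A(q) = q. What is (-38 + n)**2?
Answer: 16384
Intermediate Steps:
p = 28 (p = -4*(-3 - 4) = -4*(-7) = 28)
C(F, w) = -28 + F (C(F, w) = 28*(-1) + F = -28 + F)
n = -90 (n = -58 + (-28 - 4) = -58 - 32 = -90)
(-38 + n)**2 = (-38 - 90)**2 = (-128)**2 = 16384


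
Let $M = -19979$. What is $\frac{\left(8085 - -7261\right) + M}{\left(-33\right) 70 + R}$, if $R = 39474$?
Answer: $- \frac{4633}{37164} \approx -0.12466$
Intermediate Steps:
$\frac{\left(8085 - -7261\right) + M}{\left(-33\right) 70 + R} = \frac{\left(8085 - -7261\right) - 19979}{\left(-33\right) 70 + 39474} = \frac{\left(8085 + 7261\right) - 19979}{-2310 + 39474} = \frac{15346 - 19979}{37164} = \left(-4633\right) \frac{1}{37164} = - \frac{4633}{37164}$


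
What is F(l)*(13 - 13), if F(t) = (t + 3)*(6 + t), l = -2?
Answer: 0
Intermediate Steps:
F(t) = (3 + t)*(6 + t)
F(l)*(13 - 13) = (18 + (-2)² + 9*(-2))*(13 - 13) = (18 + 4 - 18)*0 = 4*0 = 0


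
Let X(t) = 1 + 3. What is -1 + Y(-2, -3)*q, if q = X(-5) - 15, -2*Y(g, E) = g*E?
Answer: 32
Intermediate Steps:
X(t) = 4
Y(g, E) = -E*g/2 (Y(g, E) = -g*E/2 = -E*g/2)
q = -11 (q = 4 - 15 = -11)
-1 + Y(-2, -3)*q = -1 - 1/2*(-3)*(-2)*(-11) = -1 - 3*(-11) = -1 + 33 = 32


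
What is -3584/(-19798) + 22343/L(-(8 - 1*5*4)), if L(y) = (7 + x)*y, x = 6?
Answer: 221452909/1544244 ≈ 143.41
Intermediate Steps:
L(y) = 13*y (L(y) = (7 + 6)*y = 13*y)
-3584/(-19798) + 22343/L(-(8 - 1*5*4)) = -3584/(-19798) + 22343/((13*(-(8 - 1*5*4)))) = -3584*(-1/19798) + 22343/((13*(-(8 - 5*4)))) = 1792/9899 + 22343/((13*(-(8 - 20)))) = 1792/9899 + 22343/((13*(-1*(-12)))) = 1792/9899 + 22343/((13*12)) = 1792/9899 + 22343/156 = 221452909/1544244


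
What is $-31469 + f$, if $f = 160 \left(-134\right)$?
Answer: $-52909$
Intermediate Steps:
$f = -21440$
$-31469 + f = -31469 - 21440 = -52909$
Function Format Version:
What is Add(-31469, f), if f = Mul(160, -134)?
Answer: -52909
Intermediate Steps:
f = -21440
Add(-31469, f) = Add(-31469, -21440) = -52909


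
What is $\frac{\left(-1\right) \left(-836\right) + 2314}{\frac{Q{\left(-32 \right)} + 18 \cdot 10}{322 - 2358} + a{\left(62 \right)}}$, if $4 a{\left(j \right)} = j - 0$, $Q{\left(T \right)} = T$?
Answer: $\frac{71260}{349} \approx 204.18$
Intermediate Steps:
$a{\left(j \right)} = \frac{j}{4}$ ($a{\left(j \right)} = \frac{j - 0}{4} = \frac{j + 0}{4} = \frac{j}{4}$)
$\frac{\left(-1\right) \left(-836\right) + 2314}{\frac{Q{\left(-32 \right)} + 18 \cdot 10}{322 - 2358} + a{\left(62 \right)}} = \frac{\left(-1\right) \left(-836\right) + 2314}{\frac{-32 + 18 \cdot 10}{322 - 2358} + \frac{1}{4} \cdot 62} = \frac{836 + 2314}{\frac{-32 + 180}{-2036} + \frac{31}{2}} = \frac{3150}{148 \left(- \frac{1}{2036}\right) + \frac{31}{2}} = \frac{3150}{- \frac{37}{509} + \frac{31}{2}} = \frac{3150}{\frac{15705}{1018}} = 3150 \cdot \frac{1018}{15705} = \frac{71260}{349}$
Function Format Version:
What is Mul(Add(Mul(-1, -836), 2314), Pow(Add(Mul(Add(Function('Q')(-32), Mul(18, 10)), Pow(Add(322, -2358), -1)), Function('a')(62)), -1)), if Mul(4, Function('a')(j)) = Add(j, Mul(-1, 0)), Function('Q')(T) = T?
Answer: Rational(71260, 349) ≈ 204.18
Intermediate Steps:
Function('a')(j) = Mul(Rational(1, 4), j) (Function('a')(j) = Mul(Rational(1, 4), Add(j, Mul(-1, 0))) = Mul(Rational(1, 4), Add(j, 0)) = Mul(Rational(1, 4), j))
Mul(Add(Mul(-1, -836), 2314), Pow(Add(Mul(Add(Function('Q')(-32), Mul(18, 10)), Pow(Add(322, -2358), -1)), Function('a')(62)), -1)) = Mul(Add(Mul(-1, -836), 2314), Pow(Add(Mul(Add(-32, Mul(18, 10)), Pow(Add(322, -2358), -1)), Mul(Rational(1, 4), 62)), -1)) = Mul(Add(836, 2314), Pow(Add(Mul(Add(-32, 180), Pow(-2036, -1)), Rational(31, 2)), -1)) = Mul(3150, Pow(Add(Mul(148, Rational(-1, 2036)), Rational(31, 2)), -1)) = Mul(3150, Pow(Add(Rational(-37, 509), Rational(31, 2)), -1)) = Mul(3150, Pow(Rational(15705, 1018), -1)) = Mul(3150, Rational(1018, 15705)) = Rational(71260, 349)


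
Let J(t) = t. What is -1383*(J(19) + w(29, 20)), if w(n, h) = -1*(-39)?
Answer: -80214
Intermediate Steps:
w(n, h) = 39
-1383*(J(19) + w(29, 20)) = -1383*(19 + 39) = -1383*58 = -80214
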